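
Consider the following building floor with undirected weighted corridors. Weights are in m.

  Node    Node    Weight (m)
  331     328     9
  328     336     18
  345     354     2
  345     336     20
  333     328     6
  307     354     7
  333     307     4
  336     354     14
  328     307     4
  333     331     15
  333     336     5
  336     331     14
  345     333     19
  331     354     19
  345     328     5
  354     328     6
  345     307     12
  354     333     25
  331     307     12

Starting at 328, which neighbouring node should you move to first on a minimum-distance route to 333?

Enumerating some paths:
328 - 333: 6 = 6
328 - 307 - 333: 4+4 = 8
The minimum is 6 m via 328 - 333.
So from 328 the first move is to 333.

333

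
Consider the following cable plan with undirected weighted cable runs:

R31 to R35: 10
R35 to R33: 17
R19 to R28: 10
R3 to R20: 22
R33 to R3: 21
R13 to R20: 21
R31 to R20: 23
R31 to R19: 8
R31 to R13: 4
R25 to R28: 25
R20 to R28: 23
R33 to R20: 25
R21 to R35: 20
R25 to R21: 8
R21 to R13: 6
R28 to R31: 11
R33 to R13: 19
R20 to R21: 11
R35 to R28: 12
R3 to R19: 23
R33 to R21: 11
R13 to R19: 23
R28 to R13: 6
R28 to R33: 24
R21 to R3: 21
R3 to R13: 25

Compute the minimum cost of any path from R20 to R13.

17

Candidate routes:
R20 - R21 - R13: 11+6 = 17
R20 - R13: 21 = 21
The minimum is 17 via R20 - R21 - R13.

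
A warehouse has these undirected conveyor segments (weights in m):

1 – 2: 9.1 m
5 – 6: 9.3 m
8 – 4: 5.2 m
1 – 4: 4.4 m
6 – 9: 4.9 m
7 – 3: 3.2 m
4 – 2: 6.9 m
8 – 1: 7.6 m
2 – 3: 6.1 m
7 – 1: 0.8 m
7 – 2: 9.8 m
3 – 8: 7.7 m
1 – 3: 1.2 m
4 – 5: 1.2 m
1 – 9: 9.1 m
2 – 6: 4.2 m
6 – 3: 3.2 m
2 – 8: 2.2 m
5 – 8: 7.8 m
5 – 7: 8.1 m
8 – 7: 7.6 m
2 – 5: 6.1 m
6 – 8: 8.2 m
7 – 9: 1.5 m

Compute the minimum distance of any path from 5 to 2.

Settle nodes by increasing distance from 5:
5: 0
4: 1.2  (via 5)
1: 5.6  (via 4)
2: 6.1  (via 5)
Shortest route: 5 → 2 = 6.1 m.

6.1 m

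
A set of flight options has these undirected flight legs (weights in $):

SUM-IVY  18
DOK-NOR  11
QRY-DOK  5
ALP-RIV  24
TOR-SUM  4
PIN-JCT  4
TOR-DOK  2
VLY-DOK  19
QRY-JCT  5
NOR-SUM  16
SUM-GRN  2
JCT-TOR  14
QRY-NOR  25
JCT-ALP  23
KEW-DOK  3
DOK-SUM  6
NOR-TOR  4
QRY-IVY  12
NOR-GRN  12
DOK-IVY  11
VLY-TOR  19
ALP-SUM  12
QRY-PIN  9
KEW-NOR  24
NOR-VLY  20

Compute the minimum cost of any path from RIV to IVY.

Settle nodes by increasing distance from RIV:
RIV: 0
ALP: 24  (via RIV)
SUM: 36  (via ALP)
GRN: 38  (via SUM)
TOR: 40  (via SUM)
DOK: 42  (via SUM)
NOR: 44  (via TOR)
KEW: 45  (via DOK)
JCT: 47  (via ALP)
QRY: 47  (via DOK)
PIN: 51  (via JCT)
IVY: 53  (via DOK)
Shortest route: RIV–ALP–SUM–DOK–IVY = $53.

$53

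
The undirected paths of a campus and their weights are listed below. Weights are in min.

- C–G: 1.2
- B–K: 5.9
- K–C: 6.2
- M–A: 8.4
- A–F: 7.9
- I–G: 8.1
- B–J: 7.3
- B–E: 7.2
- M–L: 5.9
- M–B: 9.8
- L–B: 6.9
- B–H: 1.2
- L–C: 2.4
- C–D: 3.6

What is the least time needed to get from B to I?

Running Dijkstra from B:
B: 0
H: 1.2  (via B)
K: 5.9  (via B)
L: 6.9  (via B)
E: 7.2  (via B)
J: 7.3  (via B)
C: 9.3  (via L)
M: 9.8  (via B)
G: 10.5  (via C)
D: 12.9  (via C)
A: 18.2  (via M)
I: 18.6  (via G)
Shortest route: B → L → C → G → I = 18.6 min.

18.6 min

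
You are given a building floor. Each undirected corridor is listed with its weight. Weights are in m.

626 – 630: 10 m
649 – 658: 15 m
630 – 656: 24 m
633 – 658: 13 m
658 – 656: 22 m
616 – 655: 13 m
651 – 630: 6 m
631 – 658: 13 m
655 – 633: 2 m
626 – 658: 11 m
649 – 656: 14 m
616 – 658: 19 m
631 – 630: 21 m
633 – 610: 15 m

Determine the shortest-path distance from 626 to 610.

Candidate routes:
626 - 658 - 616 - 655 - 633 - 610: 11+19+13+2+15 = 60
626 - 658 - 633 - 610: 11+13+15 = 39
Cheapest is 626 - 658 - 633 - 610 at 39 m.

39 m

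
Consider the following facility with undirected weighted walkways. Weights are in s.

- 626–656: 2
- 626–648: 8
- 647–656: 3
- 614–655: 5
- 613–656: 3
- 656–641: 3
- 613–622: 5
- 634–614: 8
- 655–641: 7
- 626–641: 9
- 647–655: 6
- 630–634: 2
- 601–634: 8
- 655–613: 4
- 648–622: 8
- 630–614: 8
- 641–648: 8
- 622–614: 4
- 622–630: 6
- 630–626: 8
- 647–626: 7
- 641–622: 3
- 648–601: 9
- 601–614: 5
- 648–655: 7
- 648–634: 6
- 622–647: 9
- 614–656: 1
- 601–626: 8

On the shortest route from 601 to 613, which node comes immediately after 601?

614

Compare a few routes:
601 → 614 → 656 → 613: 5+1+3 = 9
601 → 626 → 656 → 613: 8+2+3 = 13
The minimum is 9 s via 601 → 614 → 656 → 613.
So from 601 the first move is to 614.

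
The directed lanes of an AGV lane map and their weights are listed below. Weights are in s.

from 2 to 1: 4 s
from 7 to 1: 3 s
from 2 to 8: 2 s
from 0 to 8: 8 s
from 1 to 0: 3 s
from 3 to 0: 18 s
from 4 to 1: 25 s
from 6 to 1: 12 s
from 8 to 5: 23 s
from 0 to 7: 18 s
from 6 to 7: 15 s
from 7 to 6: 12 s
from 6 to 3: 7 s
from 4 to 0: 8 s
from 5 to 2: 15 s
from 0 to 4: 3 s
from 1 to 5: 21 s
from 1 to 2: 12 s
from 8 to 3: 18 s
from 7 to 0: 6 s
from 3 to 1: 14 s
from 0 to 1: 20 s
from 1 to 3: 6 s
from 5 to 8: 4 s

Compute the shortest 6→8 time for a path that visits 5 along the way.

Best 6 to 5: 6–1–5 costing 33
Shortest 5→8: 5–8 = 4
Total via 5: 33 + 4 = 37 s.

37 s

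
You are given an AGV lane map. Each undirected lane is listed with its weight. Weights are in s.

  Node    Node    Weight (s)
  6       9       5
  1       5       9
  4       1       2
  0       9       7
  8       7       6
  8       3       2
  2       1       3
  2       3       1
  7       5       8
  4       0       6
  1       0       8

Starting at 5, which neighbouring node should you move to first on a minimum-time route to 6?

Enumerating some paths:
5 → 7 → 8 → 3 → 2 → 1 → 4 → 0 → 9 → 6: 8+6+2+1+3+2+6+7+5 = 40
5 → 1 → 0 → 9 → 6: 9+8+7+5 = 29
Cheapest is 5 → 1 → 0 → 9 → 6 at 29 s.
So from 5 the first move is to 1.

1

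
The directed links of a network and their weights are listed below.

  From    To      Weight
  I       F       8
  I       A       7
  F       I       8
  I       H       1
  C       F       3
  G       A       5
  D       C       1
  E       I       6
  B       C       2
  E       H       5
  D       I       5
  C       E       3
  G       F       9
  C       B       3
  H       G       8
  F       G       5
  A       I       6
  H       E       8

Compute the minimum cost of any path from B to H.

Candidate routes:
B - C - E - H: 2+3+5 = 10
B - C - E - I - H: 2+3+6+1 = 12
B - C - F - I - H: 2+3+8+1 = 14
B - C - F - G - A - I - H: 2+3+5+5+6+1 = 22
The minimum is 10 via B - C - E - H.

10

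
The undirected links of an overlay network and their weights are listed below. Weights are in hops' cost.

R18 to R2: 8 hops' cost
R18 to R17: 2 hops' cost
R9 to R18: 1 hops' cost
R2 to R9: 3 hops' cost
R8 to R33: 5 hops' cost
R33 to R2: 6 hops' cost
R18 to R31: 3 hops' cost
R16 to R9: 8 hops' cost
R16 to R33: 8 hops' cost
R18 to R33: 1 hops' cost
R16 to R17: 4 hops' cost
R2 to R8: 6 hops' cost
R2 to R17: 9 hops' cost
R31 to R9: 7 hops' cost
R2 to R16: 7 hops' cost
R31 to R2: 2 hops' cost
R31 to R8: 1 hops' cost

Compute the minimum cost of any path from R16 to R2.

Enumerating some paths:
R16 → R17 → R18 → R9 → R2: 4+2+1+3 = 10
R16 → R2: 7 = 7
The minimum is 7 hops' cost via R16 → R2.

7 hops' cost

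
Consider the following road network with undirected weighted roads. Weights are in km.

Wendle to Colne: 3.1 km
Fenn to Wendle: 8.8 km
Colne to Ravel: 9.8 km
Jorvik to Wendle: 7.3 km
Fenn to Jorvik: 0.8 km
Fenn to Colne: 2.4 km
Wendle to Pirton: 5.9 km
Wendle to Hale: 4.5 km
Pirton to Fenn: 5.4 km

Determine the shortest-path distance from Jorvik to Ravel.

Candidate routes:
Jorvik - Fenn - Colne - Ravel: 0.8+2.4+9.8 = 13
Jorvik - Fenn - Wendle - Colne - Ravel: 0.8+8.8+3.1+9.8 = 22.5
Jorvik - Fenn - Pirton - Wendle - Colne - Ravel: 0.8+5.4+5.9+3.1+9.8 = 25
Jorvik - Wendle - Colne - Ravel: 7.3+3.1+9.8 = 20.2
Cheapest is Jorvik - Fenn - Colne - Ravel at 13 km.

13 km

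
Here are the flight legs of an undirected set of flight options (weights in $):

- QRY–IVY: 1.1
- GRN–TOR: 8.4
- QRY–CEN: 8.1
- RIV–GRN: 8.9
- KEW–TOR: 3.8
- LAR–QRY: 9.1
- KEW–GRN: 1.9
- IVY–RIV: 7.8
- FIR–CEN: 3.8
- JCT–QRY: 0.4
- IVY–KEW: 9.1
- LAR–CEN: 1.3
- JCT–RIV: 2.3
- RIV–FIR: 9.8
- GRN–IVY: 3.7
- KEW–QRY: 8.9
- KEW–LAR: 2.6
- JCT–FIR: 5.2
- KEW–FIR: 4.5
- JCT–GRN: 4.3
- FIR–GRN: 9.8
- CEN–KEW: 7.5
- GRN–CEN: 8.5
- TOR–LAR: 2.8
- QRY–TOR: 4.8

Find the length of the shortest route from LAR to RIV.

Compare a few routes:
LAR - KEW - GRN - JCT - RIV: 2.6+1.9+4.3+2.3 = 11.1
LAR - TOR - QRY - JCT - RIV: 2.8+4.8+0.4+2.3 = 10.3
Cheapest is LAR - TOR - QRY - JCT - RIV at $10.3.

$10.3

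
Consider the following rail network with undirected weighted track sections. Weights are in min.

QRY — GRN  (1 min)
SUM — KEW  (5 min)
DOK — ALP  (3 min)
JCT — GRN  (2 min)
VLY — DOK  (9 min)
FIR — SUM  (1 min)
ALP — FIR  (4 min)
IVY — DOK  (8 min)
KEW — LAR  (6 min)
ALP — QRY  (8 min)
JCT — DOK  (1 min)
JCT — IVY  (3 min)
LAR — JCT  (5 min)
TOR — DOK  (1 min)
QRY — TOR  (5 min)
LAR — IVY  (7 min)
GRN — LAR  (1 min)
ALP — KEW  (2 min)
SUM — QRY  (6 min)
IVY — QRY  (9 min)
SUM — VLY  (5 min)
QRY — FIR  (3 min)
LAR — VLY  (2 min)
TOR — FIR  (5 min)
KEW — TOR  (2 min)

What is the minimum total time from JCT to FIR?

Running Dijkstra from JCT:
JCT: 0
DOK: 1  (via JCT)
TOR: 2  (via DOK)
GRN: 2  (via JCT)
IVY: 3  (via JCT)
LAR: 3  (via GRN)
QRY: 3  (via GRN)
KEW: 4  (via TOR)
ALP: 4  (via DOK)
VLY: 5  (via LAR)
FIR: 6  (via QRY)
Shortest route: JCT → GRN → QRY → FIR = 6 min.

6 min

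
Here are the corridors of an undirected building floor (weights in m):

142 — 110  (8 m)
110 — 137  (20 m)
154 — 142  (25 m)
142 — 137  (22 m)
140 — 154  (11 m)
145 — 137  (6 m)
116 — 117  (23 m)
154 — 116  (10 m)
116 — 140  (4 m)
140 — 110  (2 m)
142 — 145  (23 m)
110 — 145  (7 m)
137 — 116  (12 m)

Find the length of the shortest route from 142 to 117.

37 m

Enumerating some paths:
142 - 110 - 140 - 154 - 116 - 117: 8+2+11+10+23 = 54
142 - 110 - 140 - 116 - 117: 8+2+4+23 = 37
The minimum is 37 m via 142 - 110 - 140 - 116 - 117.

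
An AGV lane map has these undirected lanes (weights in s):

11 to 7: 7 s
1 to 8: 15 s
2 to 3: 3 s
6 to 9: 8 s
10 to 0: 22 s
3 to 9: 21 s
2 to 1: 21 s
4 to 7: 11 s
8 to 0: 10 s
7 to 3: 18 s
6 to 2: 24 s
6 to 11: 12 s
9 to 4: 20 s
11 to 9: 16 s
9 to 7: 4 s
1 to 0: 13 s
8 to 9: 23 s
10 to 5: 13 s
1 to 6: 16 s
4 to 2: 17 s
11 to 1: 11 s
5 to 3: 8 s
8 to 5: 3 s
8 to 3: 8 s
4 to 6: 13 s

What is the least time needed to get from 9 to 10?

Running Dijkstra from 9:
9: 0
7: 4  (via 9)
6: 8  (via 9)
11: 11  (via 7)
4: 15  (via 7)
3: 21  (via 9)
1: 22  (via 11)
8: 23  (via 9)
2: 24  (via 3)
5: 26  (via 8)
0: 33  (via 8)
10: 39  (via 5)
Shortest route: 9–8–5–10 = 39 s.

39 s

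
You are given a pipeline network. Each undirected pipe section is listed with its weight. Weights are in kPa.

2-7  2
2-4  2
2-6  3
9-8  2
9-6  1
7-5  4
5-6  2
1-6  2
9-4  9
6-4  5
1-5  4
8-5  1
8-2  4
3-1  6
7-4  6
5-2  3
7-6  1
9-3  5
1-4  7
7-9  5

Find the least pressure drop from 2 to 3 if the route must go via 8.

Shortest 2→8: 2–8 = 4
Best 8 to 3: 8–9–3 costing 7
Total via 8: 4 + 7 = 11 kPa.

11 kPa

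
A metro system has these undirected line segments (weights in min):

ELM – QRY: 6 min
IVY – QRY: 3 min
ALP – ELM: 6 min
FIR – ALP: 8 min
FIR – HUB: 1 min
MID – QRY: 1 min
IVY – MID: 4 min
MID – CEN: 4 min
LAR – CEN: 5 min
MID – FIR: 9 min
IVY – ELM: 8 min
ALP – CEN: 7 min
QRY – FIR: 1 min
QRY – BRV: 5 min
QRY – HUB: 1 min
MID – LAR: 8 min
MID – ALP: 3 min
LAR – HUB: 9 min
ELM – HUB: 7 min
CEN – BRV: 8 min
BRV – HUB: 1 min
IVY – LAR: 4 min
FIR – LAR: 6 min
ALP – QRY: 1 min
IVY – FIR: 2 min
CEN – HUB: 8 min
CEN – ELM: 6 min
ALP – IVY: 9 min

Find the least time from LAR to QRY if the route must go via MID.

9 min

Shortest LAR→MID: LAR → MID = 8
Shortest MID→QRY: MID → QRY = 1
Total via MID: 8 + 1 = 9 min.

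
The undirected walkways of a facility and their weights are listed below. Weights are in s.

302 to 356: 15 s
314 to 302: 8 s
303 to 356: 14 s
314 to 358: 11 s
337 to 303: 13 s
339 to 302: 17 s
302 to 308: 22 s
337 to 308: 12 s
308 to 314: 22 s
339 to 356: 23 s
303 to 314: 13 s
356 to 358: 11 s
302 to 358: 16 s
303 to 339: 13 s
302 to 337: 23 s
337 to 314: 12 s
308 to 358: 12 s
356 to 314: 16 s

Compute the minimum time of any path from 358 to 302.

16 s

Running Dijkstra from 358:
358: 0
356: 11  (via 358)
314: 11  (via 358)
308: 12  (via 358)
302: 16  (via 358)
Shortest route: 358–302 = 16 s.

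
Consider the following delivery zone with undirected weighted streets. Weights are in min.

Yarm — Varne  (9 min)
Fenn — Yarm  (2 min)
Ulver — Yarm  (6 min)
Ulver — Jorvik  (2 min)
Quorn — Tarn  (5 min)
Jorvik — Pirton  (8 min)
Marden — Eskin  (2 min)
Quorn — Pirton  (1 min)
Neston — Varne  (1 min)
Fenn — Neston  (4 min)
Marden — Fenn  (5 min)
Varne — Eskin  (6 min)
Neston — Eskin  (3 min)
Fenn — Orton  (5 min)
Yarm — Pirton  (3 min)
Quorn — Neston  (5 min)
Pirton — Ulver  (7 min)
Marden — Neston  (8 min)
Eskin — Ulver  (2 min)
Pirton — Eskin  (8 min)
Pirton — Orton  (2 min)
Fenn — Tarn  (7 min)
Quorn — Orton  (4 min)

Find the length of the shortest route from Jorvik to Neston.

7 min

Running Dijkstra from Jorvik:
Jorvik: 0
Ulver: 2  (via Jorvik)
Eskin: 4  (via Ulver)
Marden: 6  (via Eskin)
Neston: 7  (via Eskin)
Shortest route: Jorvik–Ulver–Eskin–Neston = 7 min.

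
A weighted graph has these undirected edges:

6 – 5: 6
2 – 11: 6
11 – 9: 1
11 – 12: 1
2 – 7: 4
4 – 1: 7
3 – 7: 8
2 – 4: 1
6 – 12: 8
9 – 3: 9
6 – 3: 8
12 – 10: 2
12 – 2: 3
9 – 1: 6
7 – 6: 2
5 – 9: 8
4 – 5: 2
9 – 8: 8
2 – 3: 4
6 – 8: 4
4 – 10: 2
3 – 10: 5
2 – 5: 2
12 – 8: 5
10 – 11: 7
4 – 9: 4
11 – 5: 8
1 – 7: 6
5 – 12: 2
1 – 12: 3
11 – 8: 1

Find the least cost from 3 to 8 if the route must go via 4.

11

Best 3 to 4: 3 → 2 → 4 costing 5
Best 4 to 8: 4 → 9 → 11 → 8 costing 6
Total via 4: 5 + 6 = 11.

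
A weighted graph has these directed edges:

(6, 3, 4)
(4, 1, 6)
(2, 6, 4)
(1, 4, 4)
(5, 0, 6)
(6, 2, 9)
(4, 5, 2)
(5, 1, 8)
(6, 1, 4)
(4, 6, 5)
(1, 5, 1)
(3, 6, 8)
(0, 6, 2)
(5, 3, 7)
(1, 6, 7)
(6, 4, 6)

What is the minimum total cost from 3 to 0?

19

Compare a few routes:
3–6–1–5–0: 8+4+1+6 = 19
3–6–4–1–5–0: 8+6+6+1+6 = 27
3–6–4–5–0: 8+6+2+6 = 22
3–6–1–4–5–0: 8+4+4+2+6 = 24
The minimum is 19 via 3–6–1–5–0.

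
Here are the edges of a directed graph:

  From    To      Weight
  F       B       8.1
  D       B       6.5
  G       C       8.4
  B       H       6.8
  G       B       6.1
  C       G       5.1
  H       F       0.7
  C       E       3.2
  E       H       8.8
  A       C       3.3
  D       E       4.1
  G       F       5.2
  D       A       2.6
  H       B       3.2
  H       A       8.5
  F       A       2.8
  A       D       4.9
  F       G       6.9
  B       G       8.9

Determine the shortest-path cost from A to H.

Compare a few routes:
A–D–B–H: 4.9+6.5+6.8 = 18.2
A–C–G–B–H: 3.3+5.1+6.1+6.8 = 21.3
A–C–E–H: 3.3+3.2+8.8 = 15.3
A–D–E–H: 4.9+4.1+8.8 = 17.8
The minimum is 15.3 via A–C–E–H.

15.3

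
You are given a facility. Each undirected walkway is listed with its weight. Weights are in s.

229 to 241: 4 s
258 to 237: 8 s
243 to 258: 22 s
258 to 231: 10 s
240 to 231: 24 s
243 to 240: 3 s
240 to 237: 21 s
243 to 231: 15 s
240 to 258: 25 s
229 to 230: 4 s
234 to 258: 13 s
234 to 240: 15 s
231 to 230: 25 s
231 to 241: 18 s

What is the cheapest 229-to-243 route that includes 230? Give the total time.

Shortest 229→230: 229–230 = 4
Shortest 230→243: 230–231–243 = 40
Total via 230: 4 + 40 = 44 s.

44 s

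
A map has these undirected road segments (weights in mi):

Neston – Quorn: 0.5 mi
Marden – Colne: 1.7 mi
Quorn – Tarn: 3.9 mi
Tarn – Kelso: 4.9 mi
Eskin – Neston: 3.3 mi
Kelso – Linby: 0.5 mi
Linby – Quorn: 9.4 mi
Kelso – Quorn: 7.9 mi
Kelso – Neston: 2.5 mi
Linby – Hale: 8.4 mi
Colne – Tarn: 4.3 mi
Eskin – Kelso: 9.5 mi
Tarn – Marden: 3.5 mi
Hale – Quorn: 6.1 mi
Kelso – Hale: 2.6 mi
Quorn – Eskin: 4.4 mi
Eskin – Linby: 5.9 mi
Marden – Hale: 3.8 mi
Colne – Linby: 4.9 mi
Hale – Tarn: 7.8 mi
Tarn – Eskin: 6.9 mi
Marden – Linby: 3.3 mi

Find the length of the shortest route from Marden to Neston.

Running Dijkstra from Marden:
Marden: 0
Colne: 1.7  (via Marden)
Linby: 3.3  (via Marden)
Tarn: 3.5  (via Marden)
Hale: 3.8  (via Marden)
Kelso: 3.8  (via Linby)
Neston: 6.3  (via Kelso)
Shortest route: Marden–Linby–Kelso–Neston = 6.3 mi.

6.3 mi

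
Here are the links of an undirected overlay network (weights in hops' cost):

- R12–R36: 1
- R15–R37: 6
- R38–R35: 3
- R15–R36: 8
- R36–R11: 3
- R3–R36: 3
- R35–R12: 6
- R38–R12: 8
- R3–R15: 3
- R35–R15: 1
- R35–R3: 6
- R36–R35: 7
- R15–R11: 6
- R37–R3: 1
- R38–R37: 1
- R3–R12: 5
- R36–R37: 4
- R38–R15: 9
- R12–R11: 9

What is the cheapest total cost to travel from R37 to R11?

7 hops' cost

Candidate routes:
R37–R36–R11: 4+3 = 7
R37–R3–R12–R36–R11: 1+5+1+3 = 10
R37–R38–R35–R15–R11: 1+3+1+6 = 11
R37–R3–R15–R11: 1+3+6 = 10
The minimum is 7 hops' cost via R37–R36–R11.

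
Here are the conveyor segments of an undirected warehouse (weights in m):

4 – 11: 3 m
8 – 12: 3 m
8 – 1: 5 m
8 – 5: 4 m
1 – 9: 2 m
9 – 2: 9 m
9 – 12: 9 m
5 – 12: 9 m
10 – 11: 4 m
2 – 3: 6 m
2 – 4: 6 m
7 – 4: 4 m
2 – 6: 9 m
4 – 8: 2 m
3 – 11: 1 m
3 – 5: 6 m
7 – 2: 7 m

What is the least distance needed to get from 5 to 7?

10 m

Candidate routes:
5–3–11–4–7: 6+1+3+4 = 14
5–8–4–7: 4+2+4 = 10
5–12–8–4–7: 9+3+2+4 = 18
The minimum is 10 m via 5–8–4–7.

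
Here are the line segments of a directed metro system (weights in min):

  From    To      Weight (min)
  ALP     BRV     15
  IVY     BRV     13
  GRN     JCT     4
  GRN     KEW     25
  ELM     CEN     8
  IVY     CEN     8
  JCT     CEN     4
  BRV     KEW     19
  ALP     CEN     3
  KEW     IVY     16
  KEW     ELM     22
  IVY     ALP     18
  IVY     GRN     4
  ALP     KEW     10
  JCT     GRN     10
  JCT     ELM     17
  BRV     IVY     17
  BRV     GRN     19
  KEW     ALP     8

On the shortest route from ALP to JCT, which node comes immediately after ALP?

Compare a few routes:
ALP–BRV–IVY–GRN–JCT: 15+17+4+4 = 40
ALP–KEW–IVY–GRN–JCT: 10+16+4+4 = 34
ALP–BRV–GRN–JCT: 15+19+4 = 38
Cheapest is ALP–KEW–IVY–GRN–JCT at 34 min.
So from ALP the first move is to KEW.

KEW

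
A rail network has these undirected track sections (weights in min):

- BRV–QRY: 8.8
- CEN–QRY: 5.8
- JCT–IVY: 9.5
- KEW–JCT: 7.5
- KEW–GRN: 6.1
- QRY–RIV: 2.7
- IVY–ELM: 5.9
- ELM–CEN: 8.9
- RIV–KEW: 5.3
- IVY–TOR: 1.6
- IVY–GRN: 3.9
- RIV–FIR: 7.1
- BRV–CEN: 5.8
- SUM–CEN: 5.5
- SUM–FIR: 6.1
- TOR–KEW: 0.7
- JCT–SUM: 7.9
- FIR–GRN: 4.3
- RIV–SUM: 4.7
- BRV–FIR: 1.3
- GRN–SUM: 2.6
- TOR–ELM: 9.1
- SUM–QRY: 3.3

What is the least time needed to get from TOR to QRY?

Compare a few routes:
TOR → KEW → RIV → QRY: 0.7+5.3+2.7 = 8.7
TOR → KEW → GRN → SUM → QRY: 0.7+6.1+2.6+3.3 = 12.7
TOR → IVY → GRN → SUM → QRY: 1.6+3.9+2.6+3.3 = 11.4
The minimum is 8.7 min via TOR → KEW → RIV → QRY.

8.7 min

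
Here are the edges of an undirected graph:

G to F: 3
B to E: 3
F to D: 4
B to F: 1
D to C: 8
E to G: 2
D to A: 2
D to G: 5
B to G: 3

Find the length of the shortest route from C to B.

13

Compare a few routes:
C - D - F - B: 8+4+1 = 13
C - D - G - F - B: 8+5+3+1 = 17
C - D - G - B: 8+5+3 = 16
The minimum is 13 via C - D - F - B.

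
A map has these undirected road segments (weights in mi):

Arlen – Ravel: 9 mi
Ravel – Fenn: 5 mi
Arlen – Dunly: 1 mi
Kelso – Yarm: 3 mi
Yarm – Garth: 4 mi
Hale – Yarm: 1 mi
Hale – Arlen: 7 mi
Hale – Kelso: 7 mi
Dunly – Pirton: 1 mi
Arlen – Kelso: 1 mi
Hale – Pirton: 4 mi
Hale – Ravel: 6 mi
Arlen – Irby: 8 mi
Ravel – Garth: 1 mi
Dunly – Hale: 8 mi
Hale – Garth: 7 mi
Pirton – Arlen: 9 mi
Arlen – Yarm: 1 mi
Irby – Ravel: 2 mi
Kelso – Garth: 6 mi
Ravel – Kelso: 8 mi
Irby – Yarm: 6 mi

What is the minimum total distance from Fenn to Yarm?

10 mi

Running Dijkstra from Fenn:
Fenn: 0
Ravel: 5  (via Fenn)
Garth: 6  (via Ravel)
Irby: 7  (via Ravel)
Yarm: 10  (via Garth)
Shortest route: Fenn–Ravel–Garth–Yarm = 10 mi.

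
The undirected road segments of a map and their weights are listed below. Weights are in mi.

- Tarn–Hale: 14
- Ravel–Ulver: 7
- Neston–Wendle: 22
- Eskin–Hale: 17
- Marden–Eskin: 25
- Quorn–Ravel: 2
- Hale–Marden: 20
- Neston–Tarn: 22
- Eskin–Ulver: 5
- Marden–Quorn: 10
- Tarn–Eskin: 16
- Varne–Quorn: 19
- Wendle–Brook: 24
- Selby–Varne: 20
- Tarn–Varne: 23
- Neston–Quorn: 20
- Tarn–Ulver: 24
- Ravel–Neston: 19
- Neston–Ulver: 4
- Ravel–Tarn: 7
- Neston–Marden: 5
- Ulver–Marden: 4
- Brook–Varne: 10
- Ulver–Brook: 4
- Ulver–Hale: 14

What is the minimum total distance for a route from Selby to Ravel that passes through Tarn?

Best Selby to Tarn: Selby → Varne → Tarn costing 43
Best Tarn to Ravel: Tarn → Ravel costing 7
Total via Tarn: 43 + 7 = 50 mi.

50 mi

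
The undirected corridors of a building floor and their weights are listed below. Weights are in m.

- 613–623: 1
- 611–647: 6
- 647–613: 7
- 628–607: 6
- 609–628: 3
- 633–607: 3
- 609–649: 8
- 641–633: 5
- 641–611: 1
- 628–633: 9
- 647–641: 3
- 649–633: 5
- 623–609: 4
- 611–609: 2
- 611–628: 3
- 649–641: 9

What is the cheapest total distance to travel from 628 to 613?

Running Dijkstra from 628:
628: 0
611: 3  (via 628)
609: 3  (via 628)
641: 4  (via 611)
607: 6  (via 628)
647: 7  (via 641)
623: 7  (via 609)
613: 8  (via 623)
Shortest route: 628 → 609 → 623 → 613 = 8 m.

8 m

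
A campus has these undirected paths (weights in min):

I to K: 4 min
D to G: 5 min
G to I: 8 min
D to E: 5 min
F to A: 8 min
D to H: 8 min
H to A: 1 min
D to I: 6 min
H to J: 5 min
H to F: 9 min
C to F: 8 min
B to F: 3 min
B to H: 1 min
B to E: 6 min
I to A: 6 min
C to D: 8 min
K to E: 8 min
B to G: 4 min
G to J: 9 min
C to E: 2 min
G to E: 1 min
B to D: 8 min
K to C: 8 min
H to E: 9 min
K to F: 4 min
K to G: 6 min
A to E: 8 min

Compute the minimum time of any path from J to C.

Candidate routes:
J–G–E–C: 9+1+2 = 12
J–H–B–E–C: 5+1+6+2 = 14
J–H–B–G–E–C: 5+1+4+1+2 = 13
J–H–A–E–C: 5+1+8+2 = 16
The minimum is 12 min via J–G–E–C.

12 min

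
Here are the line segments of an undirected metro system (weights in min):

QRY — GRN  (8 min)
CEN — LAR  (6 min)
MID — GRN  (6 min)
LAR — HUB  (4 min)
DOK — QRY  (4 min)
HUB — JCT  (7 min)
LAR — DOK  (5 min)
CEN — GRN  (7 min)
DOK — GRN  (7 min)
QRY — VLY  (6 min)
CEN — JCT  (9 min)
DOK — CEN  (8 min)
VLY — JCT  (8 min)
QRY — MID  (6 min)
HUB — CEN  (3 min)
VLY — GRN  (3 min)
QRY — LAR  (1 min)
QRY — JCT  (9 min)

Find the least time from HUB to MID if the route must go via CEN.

Best HUB to CEN: HUB → CEN costing 3
Shortest CEN→MID: CEN → GRN → MID = 13
Total via CEN: 3 + 13 = 16 min.

16 min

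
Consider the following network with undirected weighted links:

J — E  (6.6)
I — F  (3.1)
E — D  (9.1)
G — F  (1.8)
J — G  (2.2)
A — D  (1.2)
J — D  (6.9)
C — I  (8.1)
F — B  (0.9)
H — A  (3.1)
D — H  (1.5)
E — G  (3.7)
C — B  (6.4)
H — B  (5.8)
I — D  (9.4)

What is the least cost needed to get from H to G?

Compare a few routes:
H - D - J - G: 1.5+6.9+2.2 = 10.6
H - B - F - G: 5.8+0.9+1.8 = 8.5
H - A - D - J - G: 3.1+1.2+6.9+2.2 = 13.4
Cheapest is H - B - F - G at 8.5.

8.5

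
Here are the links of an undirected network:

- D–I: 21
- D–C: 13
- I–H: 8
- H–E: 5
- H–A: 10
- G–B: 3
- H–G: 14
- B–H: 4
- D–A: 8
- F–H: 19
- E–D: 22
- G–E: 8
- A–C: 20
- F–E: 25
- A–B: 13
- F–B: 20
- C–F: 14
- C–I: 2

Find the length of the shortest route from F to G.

23

Compare a few routes:
F–B–G: 20+3 = 23
F–H–E–G: 19+5+8 = 32
F–H–B–G: 19+4+3 = 26
F–C–I–H–B–G: 14+2+8+4+3 = 31
The minimum is 23 via F–B–G.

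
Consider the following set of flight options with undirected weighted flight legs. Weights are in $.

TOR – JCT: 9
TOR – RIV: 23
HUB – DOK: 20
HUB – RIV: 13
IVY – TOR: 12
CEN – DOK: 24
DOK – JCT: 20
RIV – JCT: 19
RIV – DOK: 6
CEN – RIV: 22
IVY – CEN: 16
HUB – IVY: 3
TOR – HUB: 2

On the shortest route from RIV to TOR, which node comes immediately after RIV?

Enumerating some paths:
RIV → TOR: 23 = 23
RIV → HUB → TOR: 13+2 = 15
Cheapest is RIV → HUB → TOR at $15.
So from RIV the first move is to HUB.

HUB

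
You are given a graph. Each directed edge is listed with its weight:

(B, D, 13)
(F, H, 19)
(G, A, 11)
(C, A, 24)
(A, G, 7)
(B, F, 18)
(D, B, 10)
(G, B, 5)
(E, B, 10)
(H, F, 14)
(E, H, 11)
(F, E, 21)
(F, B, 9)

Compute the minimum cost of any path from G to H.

Enumerating some paths:
G → B → F → E → H: 5+18+21+11 = 55
G → B → F → H: 5+18+19 = 42
Cheapest is G → B → F → H at 42.

42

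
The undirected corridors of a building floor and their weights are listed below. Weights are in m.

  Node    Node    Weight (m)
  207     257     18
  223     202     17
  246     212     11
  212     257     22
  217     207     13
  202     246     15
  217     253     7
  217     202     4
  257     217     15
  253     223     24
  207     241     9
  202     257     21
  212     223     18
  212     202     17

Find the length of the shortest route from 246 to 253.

26 m

Candidate routes:
246 → 212 → 257 → 217 → 253: 11+22+15+7 = 55
246 → 202 → 217 → 253: 15+4+7 = 26
246 → 212 → 202 → 217 → 253: 11+17+4+7 = 39
246 → 212 → 223 → 253: 11+18+24 = 53
Cheapest is 246 → 202 → 217 → 253 at 26 m.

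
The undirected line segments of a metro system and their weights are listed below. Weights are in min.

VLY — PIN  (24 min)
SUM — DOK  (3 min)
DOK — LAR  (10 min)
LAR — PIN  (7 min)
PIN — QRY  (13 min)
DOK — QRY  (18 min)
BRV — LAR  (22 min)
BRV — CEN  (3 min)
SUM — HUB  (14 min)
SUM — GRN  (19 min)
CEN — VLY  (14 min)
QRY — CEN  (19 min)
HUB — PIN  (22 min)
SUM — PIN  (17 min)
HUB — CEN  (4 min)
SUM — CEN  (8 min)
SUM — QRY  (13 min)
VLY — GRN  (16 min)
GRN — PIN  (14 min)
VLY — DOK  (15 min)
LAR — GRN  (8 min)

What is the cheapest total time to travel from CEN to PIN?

Settle nodes by increasing distance from CEN:
CEN: 0
BRV: 3  (via CEN)
HUB: 4  (via CEN)
SUM: 8  (via CEN)
DOK: 11  (via SUM)
VLY: 14  (via CEN)
QRY: 19  (via CEN)
LAR: 21  (via DOK)
PIN: 25  (via SUM)
Shortest route: CEN–SUM–PIN = 25 min.

25 min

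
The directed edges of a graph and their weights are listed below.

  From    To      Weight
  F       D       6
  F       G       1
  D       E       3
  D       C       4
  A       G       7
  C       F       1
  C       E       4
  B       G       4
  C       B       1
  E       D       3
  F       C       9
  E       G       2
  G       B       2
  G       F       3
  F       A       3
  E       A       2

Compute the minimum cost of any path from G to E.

Compare a few routes:
G - F - C - E: 3+9+4 = 16
G - F - D - E: 3+6+3 = 12
G - F - D - C - E: 3+6+4+4 = 17
Cheapest is G - F - D - E at 12.

12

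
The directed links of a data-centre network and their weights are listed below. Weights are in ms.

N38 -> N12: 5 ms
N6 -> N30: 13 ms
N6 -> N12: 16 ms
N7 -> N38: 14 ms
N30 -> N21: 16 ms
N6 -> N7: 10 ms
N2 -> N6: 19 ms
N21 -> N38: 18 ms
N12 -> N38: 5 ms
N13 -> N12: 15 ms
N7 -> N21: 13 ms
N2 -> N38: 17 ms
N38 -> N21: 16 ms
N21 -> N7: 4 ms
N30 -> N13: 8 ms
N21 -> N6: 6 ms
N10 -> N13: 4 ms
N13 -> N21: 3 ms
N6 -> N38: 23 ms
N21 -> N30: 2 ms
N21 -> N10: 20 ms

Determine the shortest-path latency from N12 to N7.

25 ms

Candidate routes:
N12–N38–N21–N7: 5+16+4 = 25
N12–N38–N21–N6–N7: 5+16+6+10 = 37
Cheapest is N12–N38–N21–N7 at 25 ms.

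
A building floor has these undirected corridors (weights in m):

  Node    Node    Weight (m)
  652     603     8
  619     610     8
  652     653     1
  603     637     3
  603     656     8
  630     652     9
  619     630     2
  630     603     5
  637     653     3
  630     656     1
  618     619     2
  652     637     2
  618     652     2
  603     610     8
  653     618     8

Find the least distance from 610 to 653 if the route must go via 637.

Shortest 610→637: 610–603–637 = 11
Best 637 to 653: 637–653 costing 3
Total via 637: 11 + 3 = 14 m.

14 m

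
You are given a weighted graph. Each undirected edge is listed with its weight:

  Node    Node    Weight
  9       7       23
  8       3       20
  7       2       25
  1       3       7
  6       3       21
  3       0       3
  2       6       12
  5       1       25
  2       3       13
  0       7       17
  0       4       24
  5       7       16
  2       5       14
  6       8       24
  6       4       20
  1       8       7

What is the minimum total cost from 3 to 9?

Enumerating some paths:
3 - 0 - 7 - 9: 3+17+23 = 43
3 - 2 - 7 - 9: 13+25+23 = 61
The minimum is 43 via 3 - 0 - 7 - 9.

43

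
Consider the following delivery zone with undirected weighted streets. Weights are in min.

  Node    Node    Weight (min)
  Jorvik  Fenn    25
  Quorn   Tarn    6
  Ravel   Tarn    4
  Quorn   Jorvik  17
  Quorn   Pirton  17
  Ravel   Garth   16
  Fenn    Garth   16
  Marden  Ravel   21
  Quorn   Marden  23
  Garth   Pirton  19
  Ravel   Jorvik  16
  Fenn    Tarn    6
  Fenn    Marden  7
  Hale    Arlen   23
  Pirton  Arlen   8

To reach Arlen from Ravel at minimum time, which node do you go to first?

Tarn

Candidate routes:
Ravel → Tarn → Fenn → Garth → Pirton → Arlen: 4+6+16+19+8 = 53
Ravel → Garth → Pirton → Arlen: 16+19+8 = 43
Ravel → Tarn → Quorn → Pirton → Arlen: 4+6+17+8 = 35
Cheapest is Ravel → Tarn → Quorn → Pirton → Arlen at 35 min.
So from Ravel the first move is to Tarn.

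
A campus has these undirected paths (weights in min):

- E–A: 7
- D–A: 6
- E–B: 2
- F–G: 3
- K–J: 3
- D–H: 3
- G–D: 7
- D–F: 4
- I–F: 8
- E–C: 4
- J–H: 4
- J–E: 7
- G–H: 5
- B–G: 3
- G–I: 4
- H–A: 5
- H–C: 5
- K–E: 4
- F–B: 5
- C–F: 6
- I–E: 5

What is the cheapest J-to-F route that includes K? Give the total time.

14 min

Shortest J→K: J → K = 3
Shortest K→F: K → E → B → F = 11
Total via K: 3 + 11 = 14 min.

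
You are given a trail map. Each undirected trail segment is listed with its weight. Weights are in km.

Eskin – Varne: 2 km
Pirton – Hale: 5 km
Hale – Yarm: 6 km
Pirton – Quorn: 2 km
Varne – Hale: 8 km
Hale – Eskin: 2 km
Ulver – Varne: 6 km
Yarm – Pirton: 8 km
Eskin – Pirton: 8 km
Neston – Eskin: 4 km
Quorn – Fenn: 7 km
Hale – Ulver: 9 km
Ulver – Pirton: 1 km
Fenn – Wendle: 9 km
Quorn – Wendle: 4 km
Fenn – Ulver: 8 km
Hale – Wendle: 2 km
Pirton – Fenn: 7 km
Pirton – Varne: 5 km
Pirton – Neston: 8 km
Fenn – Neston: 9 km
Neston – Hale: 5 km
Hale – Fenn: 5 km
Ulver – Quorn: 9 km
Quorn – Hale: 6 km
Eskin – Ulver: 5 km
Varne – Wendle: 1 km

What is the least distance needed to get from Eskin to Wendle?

3 km

Enumerating some paths:
Eskin - Hale - Wendle: 2+2 = 4
Eskin - Varne - Wendle: 2+1 = 3
Cheapest is Eskin - Varne - Wendle at 3 km.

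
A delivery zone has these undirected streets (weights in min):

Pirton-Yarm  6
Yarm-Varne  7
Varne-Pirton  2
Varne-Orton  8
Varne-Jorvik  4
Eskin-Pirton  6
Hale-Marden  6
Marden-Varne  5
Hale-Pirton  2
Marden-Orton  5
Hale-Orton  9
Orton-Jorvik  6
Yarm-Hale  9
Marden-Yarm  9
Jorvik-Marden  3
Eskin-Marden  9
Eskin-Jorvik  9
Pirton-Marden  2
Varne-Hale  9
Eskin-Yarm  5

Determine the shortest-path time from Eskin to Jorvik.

9 min

Compare a few routes:
Eskin → Pirton → Marden → Jorvik: 6+2+3 = 11
Eskin → Pirton → Varne → Jorvik: 6+2+4 = 12
Eskin → Jorvik: 9 = 9
Eskin → Marden → Jorvik: 9+3 = 12
Cheapest is Eskin → Jorvik at 9 min.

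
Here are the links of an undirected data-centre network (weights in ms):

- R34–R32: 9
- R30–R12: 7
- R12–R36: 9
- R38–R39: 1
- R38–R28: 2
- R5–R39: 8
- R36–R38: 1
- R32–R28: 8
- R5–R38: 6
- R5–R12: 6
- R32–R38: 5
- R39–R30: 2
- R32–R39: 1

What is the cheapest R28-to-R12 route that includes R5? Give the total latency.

Best R28 to R5: R28 → R38 → R5 costing 8
Shortest R5→R12: R5 → R12 = 6
Total via R5: 8 + 6 = 14 ms.

14 ms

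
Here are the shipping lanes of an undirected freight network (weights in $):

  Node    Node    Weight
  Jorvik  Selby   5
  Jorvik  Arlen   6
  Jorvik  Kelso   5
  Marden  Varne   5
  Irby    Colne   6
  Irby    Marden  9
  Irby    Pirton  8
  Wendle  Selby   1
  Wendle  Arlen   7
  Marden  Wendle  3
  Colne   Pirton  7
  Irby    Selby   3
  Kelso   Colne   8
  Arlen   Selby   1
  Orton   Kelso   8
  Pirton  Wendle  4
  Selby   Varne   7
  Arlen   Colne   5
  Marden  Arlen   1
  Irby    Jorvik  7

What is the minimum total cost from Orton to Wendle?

$19

Shortest distances from Orton:
Orton: 0
Kelso: 8  (via Orton)
Jorvik: 13  (via Kelso)
Colne: 16  (via Kelso)
Selby: 18  (via Jorvik)
Wendle: 19  (via Selby)
Shortest route: Orton → Kelso → Jorvik → Selby → Wendle = $19.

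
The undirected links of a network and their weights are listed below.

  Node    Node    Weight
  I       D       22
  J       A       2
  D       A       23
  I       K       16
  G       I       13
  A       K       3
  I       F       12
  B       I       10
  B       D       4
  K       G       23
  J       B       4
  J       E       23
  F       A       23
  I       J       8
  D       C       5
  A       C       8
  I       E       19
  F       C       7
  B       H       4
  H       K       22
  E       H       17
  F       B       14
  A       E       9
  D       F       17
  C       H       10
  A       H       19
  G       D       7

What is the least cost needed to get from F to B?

Settle nodes by increasing distance from F:
F: 0
C: 7  (via F)
D: 12  (via C)
I: 12  (via F)
B: 14  (via F)
Shortest route: F–B = 14.

14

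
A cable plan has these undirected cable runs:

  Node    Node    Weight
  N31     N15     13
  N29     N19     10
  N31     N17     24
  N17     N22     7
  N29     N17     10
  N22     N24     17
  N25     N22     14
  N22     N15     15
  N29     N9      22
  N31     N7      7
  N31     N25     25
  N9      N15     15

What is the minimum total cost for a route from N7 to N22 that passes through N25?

46

Best N7 to N25: N7 → N31 → N25 costing 32
Best N25 to N22: N25 → N22 costing 14
Total via N25: 32 + 14 = 46.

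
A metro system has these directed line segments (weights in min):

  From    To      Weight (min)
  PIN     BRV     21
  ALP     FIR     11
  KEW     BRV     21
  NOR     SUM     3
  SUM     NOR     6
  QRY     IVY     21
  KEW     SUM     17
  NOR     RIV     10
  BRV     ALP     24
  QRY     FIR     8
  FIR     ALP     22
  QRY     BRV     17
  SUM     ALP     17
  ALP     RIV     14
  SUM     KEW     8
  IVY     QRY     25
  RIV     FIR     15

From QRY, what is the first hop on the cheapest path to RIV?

FIR

Enumerating some paths:
QRY–BRV–ALP–RIV: 17+24+14 = 55
QRY–FIR–ALP–RIV: 8+22+14 = 44
The minimum is 44 min via QRY–FIR–ALP–RIV.
So from QRY the first move is to FIR.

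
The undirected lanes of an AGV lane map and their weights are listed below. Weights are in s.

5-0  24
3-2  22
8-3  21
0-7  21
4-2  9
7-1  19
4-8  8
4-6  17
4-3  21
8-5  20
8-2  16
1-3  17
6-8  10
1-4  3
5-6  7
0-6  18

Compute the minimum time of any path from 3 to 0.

Running Dijkstra from 3:
3: 0
1: 17  (via 3)
4: 20  (via 1)
8: 21  (via 3)
2: 22  (via 3)
6: 31  (via 8)
7: 36  (via 1)
5: 38  (via 6)
0: 49  (via 6)
Shortest route: 3 → 8 → 6 → 0 = 49 s.

49 s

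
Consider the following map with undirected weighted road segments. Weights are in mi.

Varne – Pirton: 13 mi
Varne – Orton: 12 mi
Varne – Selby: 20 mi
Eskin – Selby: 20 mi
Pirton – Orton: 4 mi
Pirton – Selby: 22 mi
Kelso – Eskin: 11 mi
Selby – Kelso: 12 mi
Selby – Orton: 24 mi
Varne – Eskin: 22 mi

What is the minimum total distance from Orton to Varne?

12 mi

Compare a few routes:
Orton - Pirton - Varne: 4+13 = 17
Orton - Varne: 12 = 12
The minimum is 12 mi via Orton - Varne.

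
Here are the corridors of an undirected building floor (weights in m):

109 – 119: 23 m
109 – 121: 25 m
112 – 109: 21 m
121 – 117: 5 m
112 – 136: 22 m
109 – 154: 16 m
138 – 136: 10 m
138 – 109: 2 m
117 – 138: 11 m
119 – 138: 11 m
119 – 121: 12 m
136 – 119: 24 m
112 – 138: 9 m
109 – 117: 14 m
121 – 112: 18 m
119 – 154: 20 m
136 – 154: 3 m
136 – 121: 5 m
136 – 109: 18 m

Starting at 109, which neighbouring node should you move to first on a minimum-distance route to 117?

Compare a few routes:
109 → 138 → 136 → 121 → 117: 2+10+5+5 = 22
109 → 117: 14 = 14
109 → 138 → 117: 2+11 = 13
The minimum is 13 m via 109 → 138 → 117.
So from 109 the first move is to 138.

138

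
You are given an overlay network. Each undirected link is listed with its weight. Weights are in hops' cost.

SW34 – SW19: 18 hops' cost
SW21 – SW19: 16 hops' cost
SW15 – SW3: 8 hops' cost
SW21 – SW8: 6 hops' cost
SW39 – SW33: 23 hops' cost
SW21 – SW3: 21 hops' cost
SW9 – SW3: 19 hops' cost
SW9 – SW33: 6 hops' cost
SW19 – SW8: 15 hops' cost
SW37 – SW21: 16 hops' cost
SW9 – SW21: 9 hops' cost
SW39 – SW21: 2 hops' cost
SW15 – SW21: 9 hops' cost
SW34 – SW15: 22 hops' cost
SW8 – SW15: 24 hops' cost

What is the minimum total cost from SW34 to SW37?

Candidate routes:
SW34 → SW19 → SW21 → SW37: 18+16+16 = 50
SW34 → SW15 → SW21 → SW37: 22+9+16 = 47
Cheapest is SW34 → SW15 → SW21 → SW37 at 47 hops' cost.

47 hops' cost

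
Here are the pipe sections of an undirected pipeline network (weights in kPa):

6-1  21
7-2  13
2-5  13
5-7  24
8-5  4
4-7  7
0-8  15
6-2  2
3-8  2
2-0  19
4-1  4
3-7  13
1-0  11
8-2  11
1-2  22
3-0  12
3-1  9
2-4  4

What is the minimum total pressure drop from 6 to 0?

Shortest distances from 6:
6: 0
2: 2  (via 6)
4: 6  (via 2)
1: 10  (via 4)
7: 13  (via 4)
8: 13  (via 2)
3: 15  (via 8)
5: 15  (via 2)
0: 21  (via 2)
Shortest route: 6 → 2 → 0 = 21 kPa.

21 kPa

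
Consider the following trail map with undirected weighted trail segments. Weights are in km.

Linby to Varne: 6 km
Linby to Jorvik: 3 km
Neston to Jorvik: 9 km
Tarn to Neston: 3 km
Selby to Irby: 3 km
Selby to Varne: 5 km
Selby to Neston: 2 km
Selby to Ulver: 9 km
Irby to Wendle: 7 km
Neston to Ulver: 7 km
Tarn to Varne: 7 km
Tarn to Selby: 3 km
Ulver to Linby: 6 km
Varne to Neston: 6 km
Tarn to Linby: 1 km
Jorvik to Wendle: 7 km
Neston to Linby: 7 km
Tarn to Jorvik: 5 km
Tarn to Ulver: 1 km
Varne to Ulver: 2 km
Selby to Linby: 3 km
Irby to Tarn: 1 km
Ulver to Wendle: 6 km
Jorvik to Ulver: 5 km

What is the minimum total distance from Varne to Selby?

Compare a few routes:
Varne → Ulver → Tarn → Selby: 2+1+3 = 6
Varne → Selby: 5 = 5
The minimum is 5 km via Varne → Selby.

5 km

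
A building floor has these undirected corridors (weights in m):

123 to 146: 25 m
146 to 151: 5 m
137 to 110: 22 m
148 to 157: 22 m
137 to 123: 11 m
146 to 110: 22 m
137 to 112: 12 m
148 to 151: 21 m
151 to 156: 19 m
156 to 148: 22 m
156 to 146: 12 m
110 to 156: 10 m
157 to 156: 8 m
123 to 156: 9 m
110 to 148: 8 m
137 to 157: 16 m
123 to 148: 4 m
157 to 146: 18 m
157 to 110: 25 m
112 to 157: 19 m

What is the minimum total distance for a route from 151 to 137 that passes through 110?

49 m

Shortest 151→110: 151–146–110 = 27
Shortest 110→137: 110–137 = 22
Total via 110: 27 + 22 = 49 m.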